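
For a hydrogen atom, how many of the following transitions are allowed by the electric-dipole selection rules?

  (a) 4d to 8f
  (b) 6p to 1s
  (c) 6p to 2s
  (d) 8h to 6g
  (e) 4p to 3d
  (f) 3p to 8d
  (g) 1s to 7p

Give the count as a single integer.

(a) allowed
(b) allowed
(c) allowed
(d) allowed
(e) allowed
(f) allowed
(g) allowed
Total allowed: 7 of 7.

7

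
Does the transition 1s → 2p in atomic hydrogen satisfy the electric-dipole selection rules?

allowed

Δl = 1 − 0 = +1; the E1 rule Δl = ±1 is ✓.
All E1 selection rules are satisfied.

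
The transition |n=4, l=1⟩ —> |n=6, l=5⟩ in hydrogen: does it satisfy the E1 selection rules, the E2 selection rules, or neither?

neither

Δl = 5 − 1 = +4; l_i + l_f = 6.
E1 (Δl = ±1): not satisfied.
E2 (Δl = 0,±2, l_i+l_f ≥ 2): not satisfied.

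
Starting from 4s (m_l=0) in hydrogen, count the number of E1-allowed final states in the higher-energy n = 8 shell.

E1 requires Δl = ±1, so l_f ∈ {-1, 1}; with 0 ≤ l_f ≤ n_f−1 = 7, the allowed l_f values are {1}.
For l_f = 1: m_f ∈ {m_i−1, m_i, m_i+1} ∩ [−1, 1] = {-1, 0, 1} → 3 states.
Total: 3.

3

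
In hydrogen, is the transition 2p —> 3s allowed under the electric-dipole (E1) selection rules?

allowed

Δl = 0 − 1 = -1; the E1 rule Δl = ±1 is ok.
All E1 selection rules are satisfied.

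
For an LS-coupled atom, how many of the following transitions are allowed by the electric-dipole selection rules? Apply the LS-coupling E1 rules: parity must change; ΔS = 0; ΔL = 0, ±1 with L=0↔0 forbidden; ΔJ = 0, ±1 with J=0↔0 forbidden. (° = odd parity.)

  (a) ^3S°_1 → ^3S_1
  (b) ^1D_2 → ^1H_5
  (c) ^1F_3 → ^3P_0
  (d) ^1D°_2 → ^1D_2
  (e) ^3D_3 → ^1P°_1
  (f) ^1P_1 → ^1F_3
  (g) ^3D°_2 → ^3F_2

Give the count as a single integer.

2

(a) forbidden (ΔL fails)
(b) forbidden (parity, ΔL, ΔJ fail)
(c) forbidden (parity, ΔS, ΔL, ΔJ fail)
(d) allowed
(e) forbidden (ΔS, ΔJ fail)
(f) forbidden (parity, ΔL, ΔJ fail)
(g) allowed
Total allowed: 2 of 7.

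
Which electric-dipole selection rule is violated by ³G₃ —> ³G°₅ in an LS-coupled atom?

the ΔJ = 0, ±1 rule

Initial level: S=1, L=4, J=3, parity even. Final level: S=1, L=4, J=5, parity odd.
Parity must change: even → odd — ✓.
ΔS = 0: S: 1 → 1 — ✓.
ΔL = 0, ±1 (not L=0↔0): L: 4 → 4, ΔL = +0 — ✓.
ΔJ = 0, ±1 (not J=0↔0): J: 3 → 5, ΔJ = +2 — ✗.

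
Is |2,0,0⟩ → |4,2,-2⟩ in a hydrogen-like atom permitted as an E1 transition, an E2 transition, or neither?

Δl = 2 − 0 = +2; l_i + l_f = 2.
Δm_l = -2.
E1 (Δl = ±1, |Δm_l| ≤ 1): not satisfied.
E2 (Δl = 0,±2, l_i+l_f ≥ 2, |Δm_l| ≤ 2): satisfied.

E2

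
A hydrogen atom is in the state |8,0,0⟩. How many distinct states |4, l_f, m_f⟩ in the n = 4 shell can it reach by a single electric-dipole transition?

E1 requires Δl = ±1, so l_f ∈ {-1, 1}; with 0 ≤ l_f ≤ n_f−1 = 3, the allowed l_f values are {1}.
For l_f = 1: m_f ∈ {m_i−1, m_i, m_i+1} ∩ [−1, 1] = {-1, 0, 1} → 3 states.
Total: 3.

3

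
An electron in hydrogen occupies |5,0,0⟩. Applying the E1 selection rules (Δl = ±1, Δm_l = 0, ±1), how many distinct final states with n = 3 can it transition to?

E1 requires Δl = ±1, so l_f ∈ {-1, 1}; with 0 ≤ l_f ≤ n_f−1 = 2, the allowed l_f values are {1}.
For l_f = 1: m_f ∈ {m_i−1, m_i, m_i+1} ∩ [−1, 1] = {-1, 0, 1} → 3 states.
Total: 3.

3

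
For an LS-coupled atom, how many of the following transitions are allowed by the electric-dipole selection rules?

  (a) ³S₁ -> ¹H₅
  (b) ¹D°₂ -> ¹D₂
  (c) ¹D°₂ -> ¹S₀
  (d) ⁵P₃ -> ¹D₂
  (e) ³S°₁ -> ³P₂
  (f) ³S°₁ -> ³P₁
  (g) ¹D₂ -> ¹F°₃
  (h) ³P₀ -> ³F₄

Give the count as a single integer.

(a) forbidden (parity, ΔS, ΔL, ΔJ fail)
(b) allowed
(c) forbidden (ΔL, ΔJ fail)
(d) forbidden (parity, ΔS fail)
(e) allowed
(f) allowed
(g) allowed
(h) forbidden (parity, ΔL, ΔJ fail)
Total allowed: 4 of 8.

4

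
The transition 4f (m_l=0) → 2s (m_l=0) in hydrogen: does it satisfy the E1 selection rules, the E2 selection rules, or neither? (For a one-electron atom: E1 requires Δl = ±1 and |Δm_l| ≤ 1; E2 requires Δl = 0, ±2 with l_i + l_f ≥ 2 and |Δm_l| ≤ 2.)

neither

Δl = 0 − 3 = -3; l_i + l_f = 3.
Δm_l = +0.
E1 (Δl = ±1, |Δm_l| ≤ 1): not satisfied.
E2 (Δl = 0,±2, l_i+l_f ≥ 2, |Δm_l| ≤ 2): not satisfied.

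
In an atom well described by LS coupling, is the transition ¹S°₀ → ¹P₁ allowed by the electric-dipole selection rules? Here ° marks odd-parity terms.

allowed

Parity must change: odd → even — ok.
ΔS = 0: S: 0 → 0 — ok.
ΔL = 0, ±1 (not L=0↔0): L: 0 → 1, ΔL = +1 — ok.
ΔJ = 0, ±1 (not J=0↔0): J: 0 → 1, ΔJ = +1 — ok.
All four E1 rules are satisfied.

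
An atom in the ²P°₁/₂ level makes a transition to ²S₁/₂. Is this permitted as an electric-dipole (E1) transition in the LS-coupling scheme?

Initial level: S=1/2, L=1, J=1/2, parity odd. Final level: S=1/2, L=0, J=1/2, parity even.
Parity must change: odd → even — ok.
ΔS = 0: S: 1/2 → 1/2 — ok.
ΔL = 0, ±1 (not L=0↔0): L: 1 → 0, ΔL = -1 — ok.
ΔJ = 0, ±1 (not J=0↔0): J: 1/2 → 1/2, ΔJ = +0 — ok.
All four E1 rules are satisfied.

allowed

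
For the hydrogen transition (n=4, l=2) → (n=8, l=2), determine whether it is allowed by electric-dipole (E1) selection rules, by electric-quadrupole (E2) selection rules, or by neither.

Δl = 2 − 2 = +0; l_i + l_f = 4.
E1 (Δl = ±1): not satisfied.
E2 (Δl = 0,±2, l_i+l_f ≥ 2): satisfied.

E2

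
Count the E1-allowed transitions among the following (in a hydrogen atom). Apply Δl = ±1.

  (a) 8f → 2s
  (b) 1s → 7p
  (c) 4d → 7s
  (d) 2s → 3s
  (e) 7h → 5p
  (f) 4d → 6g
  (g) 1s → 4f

1

(a) forbidden — Δl = -3 (E1 requires Δl = ±1)
(b) allowed
(c) forbidden — Δl = -2 (E1 requires Δl = ±1)
(d) forbidden — Δl = +0 (E1 requires Δl = ±1)
(e) forbidden — Δl = -4 (E1 requires Δl = ±1)
(f) forbidden — Δl = +2 (E1 requires Δl = ±1)
(g) forbidden — Δl = +3 (E1 requires Δl = ±1)
Total allowed: 1 of 7.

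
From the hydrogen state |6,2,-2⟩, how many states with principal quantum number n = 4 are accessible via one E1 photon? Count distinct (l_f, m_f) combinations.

E1 requires Δl = ±1, so l_f ∈ {1, 3}; with 0 ≤ l_f ≤ n_f−1 = 3, the allowed l_f values are {1, 3}.
For l_f = 1: m_f ∈ {m_i−1, m_i, m_i+1} ∩ [−1, 1] = {-1} → 1 state.
For l_f = 3: m_f ∈ {m_i−1, m_i, m_i+1} ∩ [−3, 3] = {-3, -2, -1} → 3 states.
Total: 4.

4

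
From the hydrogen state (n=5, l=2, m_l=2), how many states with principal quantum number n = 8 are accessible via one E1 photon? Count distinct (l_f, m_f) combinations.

4

E1 requires Δl = ±1, so l_f ∈ {1, 3}; with 0 ≤ l_f ≤ n_f−1 = 7, the allowed l_f values are {1, 3}.
For l_f = 1: m_f ∈ {m_i−1, m_i, m_i+1} ∩ [−1, 1] = {1} → 1 state.
For l_f = 3: m_f ∈ {m_i−1, m_i, m_i+1} ∩ [−3, 3] = {1, 2, 3} → 3 states.
Total: 4.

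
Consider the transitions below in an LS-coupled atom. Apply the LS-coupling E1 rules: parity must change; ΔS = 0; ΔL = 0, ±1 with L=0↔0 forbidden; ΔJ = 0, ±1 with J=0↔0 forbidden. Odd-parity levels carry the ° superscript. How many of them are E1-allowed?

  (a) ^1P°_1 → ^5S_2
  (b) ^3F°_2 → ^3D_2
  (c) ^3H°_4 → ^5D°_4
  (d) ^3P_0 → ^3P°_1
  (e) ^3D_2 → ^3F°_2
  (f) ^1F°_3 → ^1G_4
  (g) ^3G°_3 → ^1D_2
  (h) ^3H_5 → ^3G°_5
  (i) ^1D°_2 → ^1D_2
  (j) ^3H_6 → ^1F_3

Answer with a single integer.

(a) forbidden (ΔS fails)
(b) allowed
(c) forbidden (parity, ΔS, ΔL fail)
(d) allowed
(e) allowed
(f) allowed
(g) forbidden (ΔS, ΔL fail)
(h) allowed
(i) allowed
(j) forbidden (parity, ΔS, ΔL, ΔJ fail)
Total allowed: 6 of 10.

6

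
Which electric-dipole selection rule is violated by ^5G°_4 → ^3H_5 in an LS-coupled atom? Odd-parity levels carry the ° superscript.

Initial level: S=2, L=4, J=4, parity odd. Final level: S=1, L=5, J=5, parity even.
ΔL = 0, ±1 (not L=0↔0): L: 4 → 5, ΔL = +1 — satisfied.
ΔS = 0: S: 2 → 1 — violated.
ΔJ = 0, ±1 (not J=0↔0): J: 4 → 5, ΔJ = +1 — satisfied.
Parity must change: odd → even — satisfied.

the ΔS = 0 rule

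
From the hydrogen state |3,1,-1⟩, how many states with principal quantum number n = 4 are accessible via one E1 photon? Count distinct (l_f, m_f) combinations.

E1 requires Δl = ±1, so l_f ∈ {0, 2}; with 0 ≤ l_f ≤ n_f−1 = 3, the allowed l_f values are {0, 2}.
For l_f = 0: m_f ∈ {m_i−1, m_i, m_i+1} ∩ [−0, 0] = {0} → 1 state.
For l_f = 2: m_f ∈ {m_i−1, m_i, m_i+1} ∩ [−2, 2] = {-2, -1, 0} → 3 states.
Total: 4.

4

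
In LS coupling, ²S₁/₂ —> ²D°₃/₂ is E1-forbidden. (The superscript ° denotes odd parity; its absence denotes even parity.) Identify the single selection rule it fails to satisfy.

Reading off the term symbols: S 1/2→1/2, L 0→2, J 1/2→3/2, parity even→odd.
Parity must change: even → odd — ✓.
ΔS = 0: S: 1/2 → 1/2 — ✓.
ΔL = 0, ±1 (not L=0↔0): L: 0 → 2, ΔL = +2 — ✗.
ΔJ = 0, ±1 (not J=0↔0): J: 1/2 → 3/2, ΔJ = +1 — ✓.

the ΔL = 0, ±1 rule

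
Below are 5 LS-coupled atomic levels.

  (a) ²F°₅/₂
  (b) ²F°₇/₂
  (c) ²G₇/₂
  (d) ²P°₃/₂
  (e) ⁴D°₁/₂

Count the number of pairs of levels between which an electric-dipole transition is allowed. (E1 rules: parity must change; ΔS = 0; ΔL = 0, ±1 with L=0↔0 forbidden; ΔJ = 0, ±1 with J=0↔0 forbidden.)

2

(a)–(b): forbidden (parity).
(a)–(c): allowed.
(a)–(d): forbidden (parity, ΔL).
(a)–(e): forbidden (parity, ΔS, ΔJ).
(b)–(c): allowed.
(b)–(d): forbidden (parity, ΔL, ΔJ).
(b)–(e): forbidden (parity, ΔS, ΔJ).
(c)–(d): forbidden (ΔL, ΔJ).
(c)–(e): forbidden (ΔS, ΔL, ΔJ).
(d)–(e): forbidden (parity, ΔS).
Allowed pairs: 2 of 10.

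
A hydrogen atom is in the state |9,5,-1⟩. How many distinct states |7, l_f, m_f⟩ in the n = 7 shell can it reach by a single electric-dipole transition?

6

E1 requires Δl = ±1, so l_f ∈ {4, 6}; with 0 ≤ l_f ≤ n_f−1 = 6, the allowed l_f values are {4, 6}.
For l_f = 4: m_f ∈ {m_i−1, m_i, m_i+1} ∩ [−4, 4] = {-2, -1, 0} → 3 states.
For l_f = 6: m_f ∈ {m_i−1, m_i, m_i+1} ∩ [−6, 6] = {-2, -1, 0} → 3 states.
Total: 6.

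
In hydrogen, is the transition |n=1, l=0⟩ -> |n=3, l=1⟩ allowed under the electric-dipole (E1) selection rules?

allowed

l: 0 → 1 (Δl = +1). Δl = ±1 satisfied.
All E1 selection rules are satisfied.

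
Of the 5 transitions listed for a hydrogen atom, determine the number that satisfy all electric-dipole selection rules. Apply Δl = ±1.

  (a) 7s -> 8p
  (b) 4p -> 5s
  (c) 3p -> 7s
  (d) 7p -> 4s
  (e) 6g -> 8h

(a) allowed
(b) allowed
(c) allowed
(d) allowed
(e) allowed
Total allowed: 5 of 5.

5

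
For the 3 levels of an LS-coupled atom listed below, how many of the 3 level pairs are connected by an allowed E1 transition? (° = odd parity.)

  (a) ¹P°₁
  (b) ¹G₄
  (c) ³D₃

0

(a)–(b): forbidden (ΔL, ΔJ).
(a)–(c): forbidden (ΔS, ΔJ).
(b)–(c): forbidden (parity, ΔS, ΔL).
Allowed pairs: 0 of 3.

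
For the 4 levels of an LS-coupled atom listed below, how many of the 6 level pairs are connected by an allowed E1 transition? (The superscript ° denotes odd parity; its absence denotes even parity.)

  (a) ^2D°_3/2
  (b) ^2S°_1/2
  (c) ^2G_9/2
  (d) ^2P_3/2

2

(a)–(b): forbidden (parity, ΔL).
(a)–(c): forbidden (ΔL, ΔJ).
(a)–(d): allowed.
(b)–(c): forbidden (ΔL, ΔJ).
(b)–(d): allowed.
(c)–(d): forbidden (parity, ΔL, ΔJ).
Allowed pairs: 2 of 6.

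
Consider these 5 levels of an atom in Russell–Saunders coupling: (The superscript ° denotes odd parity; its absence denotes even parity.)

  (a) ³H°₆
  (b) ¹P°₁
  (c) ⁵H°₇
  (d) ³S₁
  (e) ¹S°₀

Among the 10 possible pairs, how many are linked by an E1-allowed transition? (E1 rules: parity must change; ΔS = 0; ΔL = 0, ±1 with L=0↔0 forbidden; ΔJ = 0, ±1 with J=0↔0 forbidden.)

(a)–(b): forbidden (parity, ΔS, ΔL, ΔJ).
(a)–(c): forbidden (parity, ΔS).
(a)–(d): forbidden (ΔL, ΔJ).
(a)–(e): forbidden (parity, ΔS, ΔL, ΔJ).
(b)–(c): forbidden (parity, ΔS, ΔL, ΔJ).
(b)–(d): forbidden (ΔS).
(b)–(e): forbidden (parity).
(c)–(d): forbidden (ΔS, ΔL, ΔJ).
(c)–(e): forbidden (parity, ΔS, ΔL, ΔJ).
(d)–(e): forbidden (ΔS, ΔL).
Allowed pairs: 0 of 10.

0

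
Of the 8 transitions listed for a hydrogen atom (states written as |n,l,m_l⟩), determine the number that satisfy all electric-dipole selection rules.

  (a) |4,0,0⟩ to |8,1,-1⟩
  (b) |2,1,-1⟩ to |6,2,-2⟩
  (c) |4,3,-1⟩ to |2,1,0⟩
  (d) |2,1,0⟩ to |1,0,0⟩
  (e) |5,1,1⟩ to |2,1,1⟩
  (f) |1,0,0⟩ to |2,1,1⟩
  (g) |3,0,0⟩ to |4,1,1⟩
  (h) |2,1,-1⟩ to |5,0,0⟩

6

(a) allowed
(b) allowed
(c) forbidden — Δl = -2 (E1 requires Δl = ±1)
(d) allowed
(e) forbidden — Δl = +0 (E1 requires Δl = ±1)
(f) allowed
(g) allowed
(h) allowed
Total allowed: 6 of 8.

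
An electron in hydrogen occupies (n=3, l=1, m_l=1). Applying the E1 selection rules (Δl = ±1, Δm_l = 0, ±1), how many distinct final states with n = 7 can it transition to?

4

E1 requires Δl = ±1, so l_f ∈ {0, 2}; with 0 ≤ l_f ≤ n_f−1 = 6, the allowed l_f values are {0, 2}.
For l_f = 0: m_f ∈ {m_i−1, m_i, m_i+1} ∩ [−0, 0] = {0} → 1 state.
For l_f = 2: m_f ∈ {m_i−1, m_i, m_i+1} ∩ [−2, 2] = {0, 1, 2} → 3 states.
Total: 4.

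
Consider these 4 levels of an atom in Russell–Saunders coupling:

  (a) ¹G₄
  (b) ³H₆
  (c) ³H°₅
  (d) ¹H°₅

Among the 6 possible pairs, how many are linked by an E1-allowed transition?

2

(a)–(b): forbidden (parity, ΔS, ΔJ).
(a)–(c): forbidden (ΔS).
(a)–(d): allowed.
(b)–(c): allowed.
(b)–(d): forbidden (ΔS).
(c)–(d): forbidden (parity, ΔS).
Allowed pairs: 2 of 6.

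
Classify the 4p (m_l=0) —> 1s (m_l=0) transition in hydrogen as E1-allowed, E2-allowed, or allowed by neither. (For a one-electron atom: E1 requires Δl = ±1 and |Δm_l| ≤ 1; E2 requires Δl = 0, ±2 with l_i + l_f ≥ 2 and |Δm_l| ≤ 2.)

Δl = 0 − 1 = -1; l_i + l_f = 1.
Δm_l = +0.
E1 (Δl = ±1, |Δm_l| ≤ 1): satisfied.
E2 (Δl = 0,±2, l_i+l_f ≥ 2, |Δm_l| ≤ 2): not satisfied.

E1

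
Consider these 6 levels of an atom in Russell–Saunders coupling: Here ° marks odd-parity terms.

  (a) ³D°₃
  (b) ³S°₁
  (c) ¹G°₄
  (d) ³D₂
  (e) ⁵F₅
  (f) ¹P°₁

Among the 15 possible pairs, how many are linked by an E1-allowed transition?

(a)–(b): forbidden (parity, ΔL, ΔJ).
(a)–(c): forbidden (parity, ΔS, ΔL).
(a)–(d): allowed.
(a)–(e): forbidden (ΔS, ΔJ).
(a)–(f): forbidden (parity, ΔS, ΔJ).
(b)–(c): forbidden (parity, ΔS, ΔL, ΔJ).
(b)–(d): forbidden (ΔL).
(b)–(e): forbidden (ΔS, ΔL, ΔJ).
(b)–(f): forbidden (parity, ΔS).
(c)–(d): forbidden (ΔS, ΔL, ΔJ).
(c)–(e): forbidden (ΔS).
(c)–(f): forbidden (parity, ΔL, ΔJ).
(d)–(e): forbidden (parity, ΔS, ΔJ).
(d)–(f): forbidden (ΔS).
(e)–(f): forbidden (ΔS, ΔL, ΔJ).
Allowed pairs: 1 of 15.

1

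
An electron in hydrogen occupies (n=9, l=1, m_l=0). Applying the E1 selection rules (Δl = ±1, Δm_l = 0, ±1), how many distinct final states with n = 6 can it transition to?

4

E1 requires Δl = ±1, so l_f ∈ {0, 2}; with 0 ≤ l_f ≤ n_f−1 = 5, the allowed l_f values are {0, 2}.
For l_f = 0: m_f ∈ {m_i−1, m_i, m_i+1} ∩ [−0, 0] = {0} → 1 state.
For l_f = 2: m_f ∈ {m_i−1, m_i, m_i+1} ∩ [−2, 2] = {-1, 0, 1} → 3 states.
Total: 4.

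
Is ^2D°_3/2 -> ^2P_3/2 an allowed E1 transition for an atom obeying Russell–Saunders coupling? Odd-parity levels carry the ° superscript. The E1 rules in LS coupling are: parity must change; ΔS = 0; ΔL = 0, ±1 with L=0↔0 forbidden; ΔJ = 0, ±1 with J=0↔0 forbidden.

allowed

Parity must change: odd → even — ✓.
ΔS = 0: S: 1/2 → 1/2 — ✓.
ΔL = 0, ±1 (not L=0↔0): L: 2 → 1, ΔL = -1 — ✓.
ΔJ = 0, ±1 (not J=0↔0): J: 3/2 → 3/2, ΔJ = +0 — ✓.
All four E1 rules are satisfied.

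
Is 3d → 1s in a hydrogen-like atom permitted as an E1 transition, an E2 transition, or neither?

Δl = 0 − 2 = -2; l_i + l_f = 2.
E1 (Δl = ±1): not satisfied.
E2 (Δl = 0,±2, l_i+l_f ≥ 2): satisfied.

E2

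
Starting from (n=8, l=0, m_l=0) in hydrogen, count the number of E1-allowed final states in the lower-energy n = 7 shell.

E1 requires Δl = ±1, so l_f ∈ {-1, 1}; with 0 ≤ l_f ≤ n_f−1 = 6, the allowed l_f values are {1}.
For l_f = 1: m_f ∈ {m_i−1, m_i, m_i+1} ∩ [−1, 1] = {-1, 0, 1} → 3 states.
Total: 3.

3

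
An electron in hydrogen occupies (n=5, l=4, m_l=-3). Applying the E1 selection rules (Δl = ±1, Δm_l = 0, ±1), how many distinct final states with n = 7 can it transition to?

5

E1 requires Δl = ±1, so l_f ∈ {3, 5}; with 0 ≤ l_f ≤ n_f−1 = 6, the allowed l_f values are {3, 5}.
For l_f = 3: m_f ∈ {m_i−1, m_i, m_i+1} ∩ [−3, 3] = {-3, -2} → 2 states.
For l_f = 5: m_f ∈ {m_i−1, m_i, m_i+1} ∩ [−5, 5] = {-4, -3, -2} → 3 states.
Total: 5.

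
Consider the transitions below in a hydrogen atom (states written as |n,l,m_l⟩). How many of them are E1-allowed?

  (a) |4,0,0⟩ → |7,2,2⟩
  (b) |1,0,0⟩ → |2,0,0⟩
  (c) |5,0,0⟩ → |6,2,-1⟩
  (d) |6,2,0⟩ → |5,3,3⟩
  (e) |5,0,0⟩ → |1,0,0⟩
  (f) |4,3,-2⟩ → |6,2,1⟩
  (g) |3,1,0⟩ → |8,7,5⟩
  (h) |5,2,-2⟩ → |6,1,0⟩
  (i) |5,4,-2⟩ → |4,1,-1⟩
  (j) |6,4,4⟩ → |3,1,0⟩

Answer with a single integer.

0

(a) forbidden — Δl = +2 (E1 requires Δl = ±1); Δm_l = +2 (E1 requires Δm_l = 0, ±1)
(b) forbidden — Δl = +0 (E1 requires Δl = ±1)
(c) forbidden — Δl = +2 (E1 requires Δl = ±1)
(d) forbidden — Δm_l = +3 (E1 requires Δm_l = 0, ±1)
(e) forbidden — Δl = +0 (E1 requires Δl = ±1)
(f) forbidden — Δm_l = +3 (E1 requires Δm_l = 0, ±1)
(g) forbidden — Δl = +6 (E1 requires Δl = ±1); Δm_l = +5 (E1 requires Δm_l = 0, ±1)
(h) forbidden — Δm_l = +2 (E1 requires Δm_l = 0, ±1)
(i) forbidden — Δl = -3 (E1 requires Δl = ±1)
(j) forbidden — Δl = -3 (E1 requires Δl = ±1); Δm_l = -4 (E1 requires Δm_l = 0, ±1)
Total allowed: 0 of 10.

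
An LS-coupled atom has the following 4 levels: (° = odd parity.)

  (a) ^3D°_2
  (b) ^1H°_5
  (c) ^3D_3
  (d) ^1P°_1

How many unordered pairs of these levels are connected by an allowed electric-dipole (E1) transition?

(a)–(b): forbidden (parity, ΔS, ΔL, ΔJ).
(a)–(c): allowed.
(a)–(d): forbidden (parity, ΔS).
(b)–(c): forbidden (ΔS, ΔL, ΔJ).
(b)–(d): forbidden (parity, ΔL, ΔJ).
(c)–(d): forbidden (ΔS, ΔJ).
Allowed pairs: 1 of 6.

1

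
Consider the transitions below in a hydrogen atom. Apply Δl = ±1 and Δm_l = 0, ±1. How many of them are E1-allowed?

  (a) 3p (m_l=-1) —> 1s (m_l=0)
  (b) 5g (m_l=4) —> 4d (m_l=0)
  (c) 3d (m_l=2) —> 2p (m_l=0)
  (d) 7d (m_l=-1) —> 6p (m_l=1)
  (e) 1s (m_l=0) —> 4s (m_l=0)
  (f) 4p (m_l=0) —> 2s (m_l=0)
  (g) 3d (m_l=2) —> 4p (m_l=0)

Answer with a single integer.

(a) allowed
(b) forbidden — Δl = -2 (E1 requires Δl = ±1); Δm_l = -4 (E1 requires Δm_l = 0, ±1)
(c) forbidden — Δm_l = -2 (E1 requires Δm_l = 0, ±1)
(d) forbidden — Δm_l = +2 (E1 requires Δm_l = 0, ±1)
(e) forbidden — Δl = +0 (E1 requires Δl = ±1)
(f) allowed
(g) forbidden — Δm_l = -2 (E1 requires Δm_l = 0, ±1)
Total allowed: 2 of 7.

2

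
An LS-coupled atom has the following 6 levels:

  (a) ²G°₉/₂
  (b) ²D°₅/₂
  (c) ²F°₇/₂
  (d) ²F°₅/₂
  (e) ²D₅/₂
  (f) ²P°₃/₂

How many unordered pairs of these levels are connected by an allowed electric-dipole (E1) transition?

4

(a)–(b): forbidden (parity, ΔL, ΔJ).
(a)–(c): forbidden (parity).
(a)–(d): forbidden (parity, ΔJ).
(a)–(e): forbidden (ΔL, ΔJ).
(a)–(f): forbidden (parity, ΔL, ΔJ).
(b)–(c): forbidden (parity).
(b)–(d): forbidden (parity).
(b)–(e): allowed.
(b)–(f): forbidden (parity).
(c)–(d): forbidden (parity).
(c)–(e): allowed.
(c)–(f): forbidden (parity, ΔL, ΔJ).
(d)–(e): allowed.
(d)–(f): forbidden (parity, ΔL).
(e)–(f): allowed.
Allowed pairs: 4 of 15.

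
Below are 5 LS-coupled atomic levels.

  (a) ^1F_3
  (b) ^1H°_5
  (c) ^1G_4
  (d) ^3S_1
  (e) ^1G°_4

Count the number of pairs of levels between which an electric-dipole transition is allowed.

(a)–(b): forbidden (ΔL, ΔJ).
(a)–(c): forbidden (parity).
(a)–(d): forbidden (parity, ΔS, ΔL, ΔJ).
(a)–(e): allowed.
(b)–(c): allowed.
(b)–(d): forbidden (ΔS, ΔL, ΔJ).
(b)–(e): forbidden (parity).
(c)–(d): forbidden (parity, ΔS, ΔL, ΔJ).
(c)–(e): allowed.
(d)–(e): forbidden (ΔS, ΔL, ΔJ).
Allowed pairs: 3 of 10.

3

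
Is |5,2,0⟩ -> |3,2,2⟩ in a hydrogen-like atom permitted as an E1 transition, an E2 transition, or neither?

Δl = 2 − 2 = +0; l_i + l_f = 4.
Δm_l = +2.
E1 (Δl = ±1, |Δm_l| ≤ 1): not satisfied.
E2 (Δl = 0,±2, l_i+l_f ≥ 2, |Δm_l| ≤ 2): satisfied.

E2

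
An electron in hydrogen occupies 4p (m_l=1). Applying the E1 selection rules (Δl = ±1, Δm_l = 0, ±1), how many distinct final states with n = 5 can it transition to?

E1 requires Δl = ±1, so l_f ∈ {0, 2}; with 0 ≤ l_f ≤ n_f−1 = 4, the allowed l_f values are {0, 2}.
For l_f = 0: m_f ∈ {m_i−1, m_i, m_i+1} ∩ [−0, 0] = {0} → 1 state.
For l_f = 2: m_f ∈ {m_i−1, m_i, m_i+1} ∩ [−2, 2] = {0, 1, 2} → 3 states.
Total: 4.

4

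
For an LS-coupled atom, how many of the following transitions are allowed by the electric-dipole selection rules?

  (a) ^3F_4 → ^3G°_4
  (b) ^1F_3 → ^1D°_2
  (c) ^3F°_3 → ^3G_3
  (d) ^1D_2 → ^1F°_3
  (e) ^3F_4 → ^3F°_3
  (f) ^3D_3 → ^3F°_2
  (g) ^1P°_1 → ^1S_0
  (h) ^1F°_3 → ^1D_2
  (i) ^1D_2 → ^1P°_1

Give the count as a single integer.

(a) allowed
(b) allowed
(c) allowed
(d) allowed
(e) allowed
(f) allowed
(g) allowed
(h) allowed
(i) allowed
Total allowed: 9 of 9.

9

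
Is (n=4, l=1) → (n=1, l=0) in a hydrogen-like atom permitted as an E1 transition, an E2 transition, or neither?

E1

Δl = 0 − 1 = -1; l_i + l_f = 1.
E1 (Δl = ±1): satisfied.
E2 (Δl = 0,±2, l_i+l_f ≥ 2): not satisfied.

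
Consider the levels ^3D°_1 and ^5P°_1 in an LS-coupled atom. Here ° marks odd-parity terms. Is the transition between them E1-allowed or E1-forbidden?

Parity must change: odd → odd — fails.
ΔS = 0: S: 1 → 2 — fails.
ΔL = 0, ±1 (not L=0↔0): L: 2 → 1, ΔL = -1 — passes.
ΔJ = 0, ±1 (not J=0↔0): J: 1 → 1, ΔJ = +0 — passes.
Rule(s) violated: parity, ΔS.

forbidden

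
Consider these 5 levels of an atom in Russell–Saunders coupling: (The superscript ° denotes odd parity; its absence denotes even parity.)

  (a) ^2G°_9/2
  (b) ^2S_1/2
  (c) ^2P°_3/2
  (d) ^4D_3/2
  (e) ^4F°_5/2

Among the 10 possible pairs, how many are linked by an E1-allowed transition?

(a)–(b): forbidden (ΔL, ΔJ).
(a)–(c): forbidden (parity, ΔL, ΔJ).
(a)–(d): forbidden (ΔS, ΔL, ΔJ).
(a)–(e): forbidden (parity, ΔS, ΔJ).
(b)–(c): allowed.
(b)–(d): forbidden (parity, ΔS, ΔL).
(b)–(e): forbidden (ΔS, ΔL, ΔJ).
(c)–(d): forbidden (ΔS).
(c)–(e): forbidden (parity, ΔS, ΔL).
(d)–(e): allowed.
Allowed pairs: 2 of 10.

2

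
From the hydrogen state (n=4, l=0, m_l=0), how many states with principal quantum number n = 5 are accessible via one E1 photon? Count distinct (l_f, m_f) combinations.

E1 requires Δl = ±1, so l_f ∈ {-1, 1}; with 0 ≤ l_f ≤ n_f−1 = 4, the allowed l_f values are {1}.
For l_f = 1: m_f ∈ {m_i−1, m_i, m_i+1} ∩ [−1, 1] = {-1, 0, 1} → 3 states.
Total: 3.

3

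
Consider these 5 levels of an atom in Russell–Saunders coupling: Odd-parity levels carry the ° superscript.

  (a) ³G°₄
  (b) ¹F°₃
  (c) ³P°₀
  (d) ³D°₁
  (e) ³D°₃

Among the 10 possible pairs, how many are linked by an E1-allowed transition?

(a)–(b): forbidden (parity, ΔS).
(a)–(c): forbidden (parity, ΔL, ΔJ).
(a)–(d): forbidden (parity, ΔL, ΔJ).
(a)–(e): forbidden (parity, ΔL).
(b)–(c): forbidden (parity, ΔS, ΔL, ΔJ).
(b)–(d): forbidden (parity, ΔS, ΔJ).
(b)–(e): forbidden (parity, ΔS).
(c)–(d): forbidden (parity).
(c)–(e): forbidden (parity, ΔJ).
(d)–(e): forbidden (parity, ΔJ).
Allowed pairs: 0 of 10.

0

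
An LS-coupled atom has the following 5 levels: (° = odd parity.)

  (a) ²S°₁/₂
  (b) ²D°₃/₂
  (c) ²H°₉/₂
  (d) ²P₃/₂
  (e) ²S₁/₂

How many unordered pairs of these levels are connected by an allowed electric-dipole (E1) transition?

(a)–(b): forbidden (parity, ΔL).
(a)–(c): forbidden (parity, ΔL, ΔJ).
(a)–(d): allowed.
(a)–(e): forbidden (ΔL).
(b)–(c): forbidden (parity, ΔL, ΔJ).
(b)–(d): allowed.
(b)–(e): forbidden (ΔL).
(c)–(d): forbidden (ΔL, ΔJ).
(c)–(e): forbidden (ΔL, ΔJ).
(d)–(e): forbidden (parity).
Allowed pairs: 2 of 10.

2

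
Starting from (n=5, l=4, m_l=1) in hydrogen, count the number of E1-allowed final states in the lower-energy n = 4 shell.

3

E1 requires Δl = ±1, so l_f ∈ {3, 5}; with 0 ≤ l_f ≤ n_f−1 = 3, the allowed l_f values are {3}.
For l_f = 3: m_f ∈ {m_i−1, m_i, m_i+1} ∩ [−3, 3] = {0, 1, 2} → 3 states.
Total: 3.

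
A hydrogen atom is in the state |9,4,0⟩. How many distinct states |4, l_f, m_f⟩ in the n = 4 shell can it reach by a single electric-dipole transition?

3

E1 requires Δl = ±1, so l_f ∈ {3, 5}; with 0 ≤ l_f ≤ n_f−1 = 3, the allowed l_f values are {3}.
For l_f = 3: m_f ∈ {m_i−1, m_i, m_i+1} ∩ [−3, 3] = {-1, 0, 1} → 3 states.
Total: 3.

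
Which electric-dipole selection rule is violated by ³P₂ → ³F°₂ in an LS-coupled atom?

the ΔL = 0, ±1 rule

Initial level: S=1, L=1, J=2, parity even. Final level: S=1, L=3, J=2, parity odd.
Parity must change: even → odd — ✓.
ΔS = 0: S: 1 → 1 — ✓.
ΔL = 0, ±1 (not L=0↔0): L: 1 → 3, ΔL = +2 — ✗.
ΔJ = 0, ±1 (not J=0↔0): J: 2 → 2, ΔJ = +0 — ✓.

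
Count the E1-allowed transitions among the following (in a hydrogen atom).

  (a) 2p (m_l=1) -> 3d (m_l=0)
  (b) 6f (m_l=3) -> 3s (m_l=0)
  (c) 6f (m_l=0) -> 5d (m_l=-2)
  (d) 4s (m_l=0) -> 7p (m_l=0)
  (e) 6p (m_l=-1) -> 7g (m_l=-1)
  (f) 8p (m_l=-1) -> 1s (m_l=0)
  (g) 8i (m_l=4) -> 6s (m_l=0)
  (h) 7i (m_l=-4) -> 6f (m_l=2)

3

(a) allowed
(b) forbidden — Δl = -3 (E1 requires Δl = ±1); Δm_l = -3 (E1 requires Δm_l = 0, ±1)
(c) forbidden — Δm_l = -2 (E1 requires Δm_l = 0, ±1)
(d) allowed
(e) forbidden — Δl = +3 (E1 requires Δl = ±1)
(f) allowed
(g) forbidden — Δl = -6 (E1 requires Δl = ±1); Δm_l = -4 (E1 requires Δm_l = 0, ±1)
(h) forbidden — Δl = -3 (E1 requires Δl = ±1); Δm_l = +6 (E1 requires Δm_l = 0, ±1)
Total allowed: 3 of 8.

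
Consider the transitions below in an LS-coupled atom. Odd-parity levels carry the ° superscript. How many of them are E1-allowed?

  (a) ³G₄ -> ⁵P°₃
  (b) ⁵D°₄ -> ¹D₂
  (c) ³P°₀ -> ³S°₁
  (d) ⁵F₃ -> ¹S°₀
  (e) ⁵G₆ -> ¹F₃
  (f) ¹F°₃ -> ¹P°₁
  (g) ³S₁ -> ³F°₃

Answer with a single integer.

(a) forbidden (ΔS, ΔL fail)
(b) forbidden (ΔS, ΔJ fail)
(c) forbidden (parity fails)
(d) forbidden (ΔS, ΔL, ΔJ fail)
(e) forbidden (parity, ΔS, ΔJ fail)
(f) forbidden (parity, ΔL, ΔJ fail)
(g) forbidden (ΔL, ΔJ fail)
Total allowed: 0 of 7.

0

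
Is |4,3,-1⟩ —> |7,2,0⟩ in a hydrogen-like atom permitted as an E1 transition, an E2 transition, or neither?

Δl = 2 − 3 = -1; l_i + l_f = 5.
Δm_l = +1.
E1 (Δl = ±1, |Δm_l| ≤ 1): satisfied.
E2 (Δl = 0,±2, l_i+l_f ≥ 2, |Δm_l| ≤ 2): not satisfied.

E1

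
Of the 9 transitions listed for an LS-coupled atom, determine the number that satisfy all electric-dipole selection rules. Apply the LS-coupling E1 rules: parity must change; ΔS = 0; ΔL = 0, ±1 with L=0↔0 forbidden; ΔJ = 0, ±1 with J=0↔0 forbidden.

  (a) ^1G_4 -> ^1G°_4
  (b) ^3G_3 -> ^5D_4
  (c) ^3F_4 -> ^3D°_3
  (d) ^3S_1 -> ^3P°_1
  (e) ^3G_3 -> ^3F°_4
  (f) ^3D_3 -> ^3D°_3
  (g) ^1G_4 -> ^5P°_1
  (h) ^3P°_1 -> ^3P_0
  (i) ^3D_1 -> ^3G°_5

(a) allowed
(b) forbidden (parity, ΔS, ΔL fail)
(c) allowed
(d) allowed
(e) allowed
(f) allowed
(g) forbidden (ΔS, ΔL, ΔJ fail)
(h) allowed
(i) forbidden (ΔL, ΔJ fail)
Total allowed: 6 of 9.

6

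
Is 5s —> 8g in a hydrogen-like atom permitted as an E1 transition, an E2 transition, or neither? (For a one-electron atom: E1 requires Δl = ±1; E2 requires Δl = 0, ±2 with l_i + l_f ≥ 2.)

Δl = 4 − 0 = +4; l_i + l_f = 4.
E1 (Δl = ±1): not satisfied.
E2 (Δl = 0,±2, l_i+l_f ≥ 2): not satisfied.

neither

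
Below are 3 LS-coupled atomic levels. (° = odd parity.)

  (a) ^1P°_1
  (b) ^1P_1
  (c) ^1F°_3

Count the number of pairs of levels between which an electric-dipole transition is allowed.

1

(a)–(b): allowed.
(a)–(c): forbidden (parity, ΔL, ΔJ).
(b)–(c): forbidden (ΔL, ΔJ).
Allowed pairs: 1 of 3.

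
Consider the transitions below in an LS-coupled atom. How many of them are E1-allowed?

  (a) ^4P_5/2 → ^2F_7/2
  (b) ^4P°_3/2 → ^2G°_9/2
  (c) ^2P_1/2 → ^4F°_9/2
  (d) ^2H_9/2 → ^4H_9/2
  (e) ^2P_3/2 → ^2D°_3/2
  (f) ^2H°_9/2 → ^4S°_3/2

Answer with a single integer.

1

(a) forbidden (parity, ΔS, ΔL fail)
(b) forbidden (parity, ΔS, ΔL, ΔJ fail)
(c) forbidden (ΔS, ΔL, ΔJ fail)
(d) forbidden (parity, ΔS fail)
(e) allowed
(f) forbidden (parity, ΔS, ΔL, ΔJ fail)
Total allowed: 1 of 6.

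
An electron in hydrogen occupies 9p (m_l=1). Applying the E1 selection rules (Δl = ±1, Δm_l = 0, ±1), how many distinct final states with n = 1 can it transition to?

1

E1 requires Δl = ±1, so l_f ∈ {0, 2}; with 0 ≤ l_f ≤ n_f−1 = 0, the allowed l_f values are {0}.
For l_f = 0: m_f ∈ {m_i−1, m_i, m_i+1} ∩ [−0, 0] = {0} → 1 state.
Total: 1.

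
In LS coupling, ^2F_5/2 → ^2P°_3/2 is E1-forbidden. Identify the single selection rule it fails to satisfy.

the ΔL = 0, ±1 rule

Parity must change: even → odd — ok.
ΔS = 0: S: 1/2 → 1/2 — ok.
ΔL = 0, ±1 (not L=0↔0): L: 3 → 1, ΔL = -2 — fails.
ΔJ = 0, ±1 (not J=0↔0): J: 5/2 → 3/2, ΔJ = -1 — ok.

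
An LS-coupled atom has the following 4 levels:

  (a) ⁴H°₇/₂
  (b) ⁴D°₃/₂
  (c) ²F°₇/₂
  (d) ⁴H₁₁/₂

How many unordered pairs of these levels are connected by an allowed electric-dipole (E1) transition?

0

(a)–(b): forbidden (parity, ΔL, ΔJ).
(a)–(c): forbidden (parity, ΔS, ΔL).
(a)–(d): forbidden (ΔJ).
(b)–(c): forbidden (parity, ΔS, ΔJ).
(b)–(d): forbidden (ΔL, ΔJ).
(c)–(d): forbidden (ΔS, ΔL, ΔJ).
Allowed pairs: 0 of 6.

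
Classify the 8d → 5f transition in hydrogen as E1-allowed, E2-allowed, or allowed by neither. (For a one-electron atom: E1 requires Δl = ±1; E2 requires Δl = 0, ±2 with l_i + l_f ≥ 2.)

Δl = 3 − 2 = +1; l_i + l_f = 5.
E1 (Δl = ±1): satisfied.
E2 (Δl = 0,±2, l_i+l_f ≥ 2): not satisfied.

E1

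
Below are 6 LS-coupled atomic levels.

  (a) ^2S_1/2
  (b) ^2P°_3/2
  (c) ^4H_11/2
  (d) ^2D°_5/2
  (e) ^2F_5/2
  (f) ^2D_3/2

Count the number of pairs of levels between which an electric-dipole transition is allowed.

(a)–(b): allowed.
(a)–(c): forbidden (parity, ΔS, ΔL, ΔJ).
(a)–(d): forbidden (ΔL, ΔJ).
(a)–(e): forbidden (parity, ΔL, ΔJ).
(a)–(f): forbidden (parity, ΔL).
(b)–(c): forbidden (ΔS, ΔL, ΔJ).
(b)–(d): forbidden (parity).
(b)–(e): forbidden (ΔL).
(b)–(f): allowed.
(c)–(d): forbidden (ΔS, ΔL, ΔJ).
(c)–(e): forbidden (parity, ΔS, ΔL, ΔJ).
(c)–(f): forbidden (parity, ΔS, ΔL, ΔJ).
(d)–(e): allowed.
(d)–(f): allowed.
(e)–(f): forbidden (parity).
Allowed pairs: 4 of 15.

4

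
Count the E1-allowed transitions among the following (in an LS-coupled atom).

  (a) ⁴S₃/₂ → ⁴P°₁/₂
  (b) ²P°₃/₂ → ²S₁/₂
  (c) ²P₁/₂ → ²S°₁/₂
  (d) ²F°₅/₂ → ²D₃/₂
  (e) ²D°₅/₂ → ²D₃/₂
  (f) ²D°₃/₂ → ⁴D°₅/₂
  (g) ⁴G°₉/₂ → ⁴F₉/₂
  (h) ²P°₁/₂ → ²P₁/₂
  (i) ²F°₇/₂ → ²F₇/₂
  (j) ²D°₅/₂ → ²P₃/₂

(a) allowed
(b) allowed
(c) allowed
(d) allowed
(e) allowed
(f) forbidden (parity, ΔS fail)
(g) allowed
(h) allowed
(i) allowed
(j) allowed
Total allowed: 9 of 10.

9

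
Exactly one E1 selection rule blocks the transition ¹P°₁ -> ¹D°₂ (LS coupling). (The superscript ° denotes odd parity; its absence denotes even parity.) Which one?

Initial level: S=0, L=1, J=1, parity odd. Final level: S=0, L=2, J=2, parity odd.
ΔJ = 0, ±1 (not J=0↔0): J: 1 → 2, ΔJ = +1 — ok.
ΔS = 0: S: 0 → 0 — ok.
Parity must change: odd → odd — fails.
ΔL = 0, ±1 (not L=0↔0): L: 1 → 2, ΔL = +1 — ok.

parity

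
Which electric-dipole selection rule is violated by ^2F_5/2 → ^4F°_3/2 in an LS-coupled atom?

the ΔS = 0 rule

Parity must change: even → odd — passes.
ΔS = 0: S: 1/2 → 3/2 — fails.
ΔL = 0, ±1 (not L=0↔0): L: 3 → 3, ΔL = +0 — passes.
ΔJ = 0, ±1 (not J=0↔0): J: 5/2 → 3/2, ΔJ = -1 — passes.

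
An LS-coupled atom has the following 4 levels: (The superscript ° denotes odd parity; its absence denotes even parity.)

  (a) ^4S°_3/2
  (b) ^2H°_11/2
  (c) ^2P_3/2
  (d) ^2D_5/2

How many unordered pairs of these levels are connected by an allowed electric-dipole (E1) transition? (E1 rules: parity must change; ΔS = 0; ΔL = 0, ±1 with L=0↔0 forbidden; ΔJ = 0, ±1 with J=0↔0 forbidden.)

(a)–(b): forbidden (parity, ΔS, ΔL, ΔJ).
(a)–(c): forbidden (ΔS).
(a)–(d): forbidden (ΔS, ΔL).
(b)–(c): forbidden (ΔL, ΔJ).
(b)–(d): forbidden (ΔL, ΔJ).
(c)–(d): forbidden (parity).
Allowed pairs: 0 of 6.

0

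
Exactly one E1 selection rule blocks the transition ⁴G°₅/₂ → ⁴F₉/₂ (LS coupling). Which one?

the ΔJ = 0, ±1 rule

Parity must change: odd → even — ok.
ΔS = 0: S: 3/2 → 3/2 — ok.
ΔL = 0, ±1 (not L=0↔0): L: 4 → 3, ΔL = -1 — ok.
ΔJ = 0, ±1 (not J=0↔0): J: 5/2 → 9/2, ΔJ = +2 — fails.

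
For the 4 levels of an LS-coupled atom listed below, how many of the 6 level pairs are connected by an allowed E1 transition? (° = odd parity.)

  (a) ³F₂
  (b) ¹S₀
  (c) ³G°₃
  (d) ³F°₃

(a)–(b): forbidden (parity, ΔS, ΔL, ΔJ).
(a)–(c): allowed.
(a)–(d): allowed.
(b)–(c): forbidden (ΔS, ΔL, ΔJ).
(b)–(d): forbidden (ΔS, ΔL, ΔJ).
(c)–(d): forbidden (parity).
Allowed pairs: 2 of 6.

2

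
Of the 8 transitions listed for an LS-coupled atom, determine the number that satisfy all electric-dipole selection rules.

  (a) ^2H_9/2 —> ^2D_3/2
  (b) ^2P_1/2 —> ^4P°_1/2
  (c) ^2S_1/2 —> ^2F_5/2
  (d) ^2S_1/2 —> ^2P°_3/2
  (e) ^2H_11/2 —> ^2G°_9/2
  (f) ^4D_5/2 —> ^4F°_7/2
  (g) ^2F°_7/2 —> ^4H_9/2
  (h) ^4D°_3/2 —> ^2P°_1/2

(a) forbidden (parity, ΔL, ΔJ fail)
(b) forbidden (ΔS fails)
(c) forbidden (parity, ΔL, ΔJ fail)
(d) allowed
(e) allowed
(f) allowed
(g) forbidden (ΔS, ΔL fail)
(h) forbidden (parity, ΔS fail)
Total allowed: 3 of 8.

3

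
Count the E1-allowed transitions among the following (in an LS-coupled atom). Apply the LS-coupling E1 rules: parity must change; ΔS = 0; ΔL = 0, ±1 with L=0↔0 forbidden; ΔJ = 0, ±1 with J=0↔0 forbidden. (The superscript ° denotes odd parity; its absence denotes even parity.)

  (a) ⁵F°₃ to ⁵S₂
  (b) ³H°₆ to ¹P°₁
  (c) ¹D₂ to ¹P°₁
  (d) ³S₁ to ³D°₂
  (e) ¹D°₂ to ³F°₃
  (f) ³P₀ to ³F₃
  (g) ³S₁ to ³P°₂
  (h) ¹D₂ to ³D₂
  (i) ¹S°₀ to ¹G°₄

2

(a) forbidden (ΔL fails)
(b) forbidden (parity, ΔS, ΔL, ΔJ fail)
(c) allowed
(d) forbidden (ΔL fails)
(e) forbidden (parity, ΔS fail)
(f) forbidden (parity, ΔL, ΔJ fail)
(g) allowed
(h) forbidden (parity, ΔS fail)
(i) forbidden (parity, ΔL, ΔJ fail)
Total allowed: 2 of 9.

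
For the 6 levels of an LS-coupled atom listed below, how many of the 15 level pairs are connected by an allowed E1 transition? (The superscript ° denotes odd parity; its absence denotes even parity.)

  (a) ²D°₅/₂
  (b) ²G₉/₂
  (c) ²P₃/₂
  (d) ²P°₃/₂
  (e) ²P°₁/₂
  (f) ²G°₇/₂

(a)–(b): forbidden (ΔL, ΔJ).
(a)–(c): allowed.
(a)–(d): forbidden (parity).
(a)–(e): forbidden (parity, ΔJ).
(a)–(f): forbidden (parity, ΔL).
(b)–(c): forbidden (parity, ΔL, ΔJ).
(b)–(d): forbidden (ΔL, ΔJ).
(b)–(e): forbidden (ΔL, ΔJ).
(b)–(f): allowed.
(c)–(d): allowed.
(c)–(e): allowed.
(c)–(f): forbidden (ΔL, ΔJ).
(d)–(e): forbidden (parity).
(d)–(f): forbidden (parity, ΔL, ΔJ).
(e)–(f): forbidden (parity, ΔL, ΔJ).
Allowed pairs: 4 of 15.

4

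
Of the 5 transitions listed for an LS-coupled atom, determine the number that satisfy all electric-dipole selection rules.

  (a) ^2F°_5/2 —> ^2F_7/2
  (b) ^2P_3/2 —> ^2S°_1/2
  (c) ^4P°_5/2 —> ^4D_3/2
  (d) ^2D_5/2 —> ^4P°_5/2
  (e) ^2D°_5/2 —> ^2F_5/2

(a) allowed
(b) allowed
(c) allowed
(d) forbidden (ΔS fails)
(e) allowed
Total allowed: 4 of 5.

4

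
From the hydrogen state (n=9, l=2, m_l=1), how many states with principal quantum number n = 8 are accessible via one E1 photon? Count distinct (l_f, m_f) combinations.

E1 requires Δl = ±1, so l_f ∈ {1, 3}; with 0 ≤ l_f ≤ n_f−1 = 7, the allowed l_f values are {1, 3}.
For l_f = 1: m_f ∈ {m_i−1, m_i, m_i+1} ∩ [−1, 1] = {0, 1} → 2 states.
For l_f = 3: m_f ∈ {m_i−1, m_i, m_i+1} ∩ [−3, 3] = {0, 1, 2} → 3 states.
Total: 5.

5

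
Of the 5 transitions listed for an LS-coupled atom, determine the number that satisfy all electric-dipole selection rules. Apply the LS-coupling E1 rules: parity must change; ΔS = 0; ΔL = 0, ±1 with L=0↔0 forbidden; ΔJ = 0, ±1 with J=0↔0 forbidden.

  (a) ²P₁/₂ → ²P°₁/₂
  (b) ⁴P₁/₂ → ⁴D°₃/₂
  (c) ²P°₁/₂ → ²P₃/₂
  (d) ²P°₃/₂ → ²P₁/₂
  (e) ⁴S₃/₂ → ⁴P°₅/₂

(a) allowed
(b) allowed
(c) allowed
(d) allowed
(e) allowed
Total allowed: 5 of 5.

5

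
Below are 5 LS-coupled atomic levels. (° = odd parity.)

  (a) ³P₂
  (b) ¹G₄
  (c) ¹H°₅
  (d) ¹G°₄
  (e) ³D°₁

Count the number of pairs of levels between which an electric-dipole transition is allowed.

(a)–(b): forbidden (parity, ΔS, ΔL, ΔJ).
(a)–(c): forbidden (ΔS, ΔL, ΔJ).
(a)–(d): forbidden (ΔS, ΔL, ΔJ).
(a)–(e): allowed.
(b)–(c): allowed.
(b)–(d): allowed.
(b)–(e): forbidden (ΔS, ΔL, ΔJ).
(c)–(d): forbidden (parity).
(c)–(e): forbidden (parity, ΔS, ΔL, ΔJ).
(d)–(e): forbidden (parity, ΔS, ΔL, ΔJ).
Allowed pairs: 3 of 10.

3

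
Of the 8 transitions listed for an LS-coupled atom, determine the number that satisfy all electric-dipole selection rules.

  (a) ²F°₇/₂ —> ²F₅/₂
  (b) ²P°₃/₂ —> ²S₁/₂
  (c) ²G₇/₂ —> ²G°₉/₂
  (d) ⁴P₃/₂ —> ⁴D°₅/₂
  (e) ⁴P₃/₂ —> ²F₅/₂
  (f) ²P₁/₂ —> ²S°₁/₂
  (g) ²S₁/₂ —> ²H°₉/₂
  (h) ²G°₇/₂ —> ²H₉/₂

(a) allowed
(b) allowed
(c) allowed
(d) allowed
(e) forbidden (parity, ΔS, ΔL fail)
(f) allowed
(g) forbidden (ΔL, ΔJ fail)
(h) allowed
Total allowed: 6 of 8.

6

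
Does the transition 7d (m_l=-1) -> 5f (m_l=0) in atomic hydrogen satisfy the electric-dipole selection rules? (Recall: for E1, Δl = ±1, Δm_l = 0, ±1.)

allowed

Initial l = 2, final l = 3, so Δl = +1. E1 requires Δl = ±1: ✓.
m_l: -1 → 0 (Δm_l = +1). |Δm_l| ≤ 1 ✓.
All E1 selection rules are satisfied.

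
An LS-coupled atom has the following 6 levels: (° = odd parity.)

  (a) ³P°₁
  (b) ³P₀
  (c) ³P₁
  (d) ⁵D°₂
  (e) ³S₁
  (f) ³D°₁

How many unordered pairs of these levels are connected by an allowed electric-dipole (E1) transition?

(a)–(b): allowed.
(a)–(c): allowed.
(a)–(d): forbidden (parity, ΔS).
(a)–(e): allowed.
(a)–(f): forbidden (parity).
(b)–(c): forbidden (parity).
(b)–(d): forbidden (ΔS, ΔJ).
(b)–(e): forbidden (parity).
(b)–(f): allowed.
(c)–(d): forbidden (ΔS).
(c)–(e): forbidden (parity).
(c)–(f): allowed.
(d)–(e): forbidden (ΔS, ΔL).
(d)–(f): forbidden (parity, ΔS).
(e)–(f): forbidden (ΔL).
Allowed pairs: 5 of 15.

5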